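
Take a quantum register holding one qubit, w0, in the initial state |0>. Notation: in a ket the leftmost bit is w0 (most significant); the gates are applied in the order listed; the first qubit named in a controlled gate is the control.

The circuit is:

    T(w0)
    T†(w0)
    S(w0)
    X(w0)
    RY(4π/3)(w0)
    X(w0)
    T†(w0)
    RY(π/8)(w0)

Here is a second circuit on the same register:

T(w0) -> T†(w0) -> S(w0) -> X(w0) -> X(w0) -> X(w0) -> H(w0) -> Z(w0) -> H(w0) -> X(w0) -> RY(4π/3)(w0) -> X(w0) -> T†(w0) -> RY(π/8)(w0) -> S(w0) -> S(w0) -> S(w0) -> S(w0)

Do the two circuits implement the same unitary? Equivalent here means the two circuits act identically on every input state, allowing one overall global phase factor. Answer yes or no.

Yes — the two circuits implement the same unitary up to a global phase.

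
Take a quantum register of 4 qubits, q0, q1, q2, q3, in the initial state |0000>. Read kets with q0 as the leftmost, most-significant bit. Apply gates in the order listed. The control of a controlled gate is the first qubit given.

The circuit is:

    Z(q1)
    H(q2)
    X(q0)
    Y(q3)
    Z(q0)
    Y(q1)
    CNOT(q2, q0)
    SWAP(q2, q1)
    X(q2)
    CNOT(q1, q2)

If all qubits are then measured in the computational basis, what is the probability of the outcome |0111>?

Outcome |0111> occurs with probability 1/2.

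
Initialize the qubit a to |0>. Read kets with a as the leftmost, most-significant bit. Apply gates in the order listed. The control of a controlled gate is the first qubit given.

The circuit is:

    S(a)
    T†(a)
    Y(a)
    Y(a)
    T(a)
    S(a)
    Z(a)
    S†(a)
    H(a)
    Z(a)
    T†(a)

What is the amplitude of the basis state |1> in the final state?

The amplitude on |1> is sqrt(2)*exp(3*I*pi/4)/2. Key observation: steps 2-5 multiply out to the identity, so the circuit reduces to the remaining gates.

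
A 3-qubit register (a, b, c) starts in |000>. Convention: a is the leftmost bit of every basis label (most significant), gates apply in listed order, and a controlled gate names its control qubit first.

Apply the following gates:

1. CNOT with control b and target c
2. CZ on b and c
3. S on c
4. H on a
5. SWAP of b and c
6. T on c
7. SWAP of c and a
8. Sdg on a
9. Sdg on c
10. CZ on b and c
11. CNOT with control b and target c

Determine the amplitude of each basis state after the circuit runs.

The final amplitudes are sqrt(2)/2 on |000>, -sqrt(2)*I/2 on |001>, and 0 on every other basis state.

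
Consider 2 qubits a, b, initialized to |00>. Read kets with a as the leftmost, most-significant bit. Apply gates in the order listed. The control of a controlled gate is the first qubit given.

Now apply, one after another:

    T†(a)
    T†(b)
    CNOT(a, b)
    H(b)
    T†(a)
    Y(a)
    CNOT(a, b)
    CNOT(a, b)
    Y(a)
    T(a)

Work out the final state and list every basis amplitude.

The final amplitudes are sqrt(2)/2 on |00>, sqrt(2)/2 on |01>, 0 on |10>, 0 on |11>. Key observation: gates 5-10 undo each other exactly, leaving only the rest of the circuit to track.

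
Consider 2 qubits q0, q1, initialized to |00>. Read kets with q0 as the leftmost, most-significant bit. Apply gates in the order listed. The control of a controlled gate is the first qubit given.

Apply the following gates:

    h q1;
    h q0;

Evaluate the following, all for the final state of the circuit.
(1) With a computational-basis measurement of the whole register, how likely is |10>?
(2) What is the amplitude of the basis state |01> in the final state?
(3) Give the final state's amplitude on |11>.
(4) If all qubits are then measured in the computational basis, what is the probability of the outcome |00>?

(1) Outcome |10> occurs with probability 1/4.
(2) |01> carries amplitude 1/2 in the final state.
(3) The amplitude on |11> is 1/2.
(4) Outcome |00> occurs with probability 1/4.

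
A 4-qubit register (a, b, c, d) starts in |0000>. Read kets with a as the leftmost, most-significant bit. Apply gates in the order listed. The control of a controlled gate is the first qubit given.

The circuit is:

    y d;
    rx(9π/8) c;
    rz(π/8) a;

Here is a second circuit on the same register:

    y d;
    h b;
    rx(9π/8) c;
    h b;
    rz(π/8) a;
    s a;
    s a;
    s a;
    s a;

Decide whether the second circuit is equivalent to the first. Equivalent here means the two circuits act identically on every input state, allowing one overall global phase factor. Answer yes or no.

Yes — the two circuits implement the same unitary up to a global phase.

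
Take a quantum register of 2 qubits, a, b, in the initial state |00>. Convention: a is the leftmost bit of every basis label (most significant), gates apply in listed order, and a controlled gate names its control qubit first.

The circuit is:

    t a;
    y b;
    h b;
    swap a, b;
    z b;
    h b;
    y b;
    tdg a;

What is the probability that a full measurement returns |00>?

Outcome |00> occurs with probability 1/4.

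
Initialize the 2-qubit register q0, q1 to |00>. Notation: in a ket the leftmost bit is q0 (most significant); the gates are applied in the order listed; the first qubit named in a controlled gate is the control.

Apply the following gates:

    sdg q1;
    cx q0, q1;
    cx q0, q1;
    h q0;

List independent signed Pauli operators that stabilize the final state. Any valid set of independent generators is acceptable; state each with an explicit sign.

The stabilizer group can be generated by +XI, +IZ, among other valid generating sets. Key observation: steps 2-3 multiply out to the identity, so the circuit reduces to the remaining gates.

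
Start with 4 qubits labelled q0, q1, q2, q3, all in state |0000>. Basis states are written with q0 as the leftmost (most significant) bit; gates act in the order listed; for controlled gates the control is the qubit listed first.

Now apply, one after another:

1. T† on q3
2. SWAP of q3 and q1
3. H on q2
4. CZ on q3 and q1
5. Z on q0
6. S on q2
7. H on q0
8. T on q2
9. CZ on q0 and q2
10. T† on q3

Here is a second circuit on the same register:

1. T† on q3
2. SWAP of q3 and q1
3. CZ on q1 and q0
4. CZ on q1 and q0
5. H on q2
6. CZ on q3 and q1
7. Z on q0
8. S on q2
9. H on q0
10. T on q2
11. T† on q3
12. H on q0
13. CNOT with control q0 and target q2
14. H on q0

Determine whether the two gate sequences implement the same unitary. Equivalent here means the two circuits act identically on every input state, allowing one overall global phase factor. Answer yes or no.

No: there is an input state on which the two circuits produce genuinely different outputs (not merely differing by a phase).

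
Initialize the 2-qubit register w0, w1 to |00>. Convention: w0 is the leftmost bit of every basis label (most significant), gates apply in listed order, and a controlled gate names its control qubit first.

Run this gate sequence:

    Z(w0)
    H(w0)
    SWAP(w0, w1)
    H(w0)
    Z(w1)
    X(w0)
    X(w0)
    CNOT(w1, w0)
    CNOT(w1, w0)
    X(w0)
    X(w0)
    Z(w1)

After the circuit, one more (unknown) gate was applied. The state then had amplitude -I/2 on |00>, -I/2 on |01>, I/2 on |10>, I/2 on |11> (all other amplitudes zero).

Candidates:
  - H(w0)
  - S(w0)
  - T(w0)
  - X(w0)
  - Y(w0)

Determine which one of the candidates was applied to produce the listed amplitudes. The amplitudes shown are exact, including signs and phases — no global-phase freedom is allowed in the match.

The unique candidate consistent with the amplitudes is Y(w0). Key observation: steps 5-12 multiply out to the identity, so the circuit reduces to the remaining gates.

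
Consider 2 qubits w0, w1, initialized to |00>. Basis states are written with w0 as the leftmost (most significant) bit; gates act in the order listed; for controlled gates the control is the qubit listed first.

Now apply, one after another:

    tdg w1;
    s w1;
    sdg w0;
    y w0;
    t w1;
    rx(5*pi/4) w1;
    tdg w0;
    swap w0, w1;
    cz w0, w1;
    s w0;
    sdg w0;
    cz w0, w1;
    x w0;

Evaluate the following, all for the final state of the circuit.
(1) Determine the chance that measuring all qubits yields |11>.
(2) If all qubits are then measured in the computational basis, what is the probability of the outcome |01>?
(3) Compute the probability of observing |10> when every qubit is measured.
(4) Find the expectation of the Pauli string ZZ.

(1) The probability of measuring |11> is 1/2 - sqrt(2)/4. Key observation: the block from step 9 through step 12 cancels to the identity and can be dropped.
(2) A full measurement returns |01> with probability sqrt(2)/4 + 1/2.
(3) A full measurement returns |10> with probability 0.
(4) In the final state, ZZ has expectation -sqrt(2)/2.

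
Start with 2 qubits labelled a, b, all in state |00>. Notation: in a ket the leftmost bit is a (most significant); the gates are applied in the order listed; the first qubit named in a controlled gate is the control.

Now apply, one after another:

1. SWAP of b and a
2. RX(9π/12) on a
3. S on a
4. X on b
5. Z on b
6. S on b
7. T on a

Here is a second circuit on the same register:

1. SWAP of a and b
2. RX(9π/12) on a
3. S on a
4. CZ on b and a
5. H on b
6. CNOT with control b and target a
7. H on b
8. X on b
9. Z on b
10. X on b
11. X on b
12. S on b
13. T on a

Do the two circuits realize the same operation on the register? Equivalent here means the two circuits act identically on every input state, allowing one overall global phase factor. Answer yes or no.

No, they are not equivalent — no single phase factor reconciles the two unitaries.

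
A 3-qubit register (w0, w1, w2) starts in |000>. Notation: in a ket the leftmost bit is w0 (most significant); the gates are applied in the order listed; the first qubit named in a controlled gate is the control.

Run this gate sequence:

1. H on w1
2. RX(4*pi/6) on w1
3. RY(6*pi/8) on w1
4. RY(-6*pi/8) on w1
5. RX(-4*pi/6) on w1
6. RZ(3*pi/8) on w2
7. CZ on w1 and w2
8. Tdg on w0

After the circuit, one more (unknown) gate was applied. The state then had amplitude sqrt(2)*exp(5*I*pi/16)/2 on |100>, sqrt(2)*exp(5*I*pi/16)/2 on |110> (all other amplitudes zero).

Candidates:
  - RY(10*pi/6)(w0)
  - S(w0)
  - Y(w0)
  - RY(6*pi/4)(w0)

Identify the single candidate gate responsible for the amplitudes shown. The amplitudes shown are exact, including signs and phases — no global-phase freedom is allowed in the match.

The unique candidate consistent with the amplitudes is Y(w0). Key observation: the block from step 2 through step 5 cancels to the identity and can be dropped.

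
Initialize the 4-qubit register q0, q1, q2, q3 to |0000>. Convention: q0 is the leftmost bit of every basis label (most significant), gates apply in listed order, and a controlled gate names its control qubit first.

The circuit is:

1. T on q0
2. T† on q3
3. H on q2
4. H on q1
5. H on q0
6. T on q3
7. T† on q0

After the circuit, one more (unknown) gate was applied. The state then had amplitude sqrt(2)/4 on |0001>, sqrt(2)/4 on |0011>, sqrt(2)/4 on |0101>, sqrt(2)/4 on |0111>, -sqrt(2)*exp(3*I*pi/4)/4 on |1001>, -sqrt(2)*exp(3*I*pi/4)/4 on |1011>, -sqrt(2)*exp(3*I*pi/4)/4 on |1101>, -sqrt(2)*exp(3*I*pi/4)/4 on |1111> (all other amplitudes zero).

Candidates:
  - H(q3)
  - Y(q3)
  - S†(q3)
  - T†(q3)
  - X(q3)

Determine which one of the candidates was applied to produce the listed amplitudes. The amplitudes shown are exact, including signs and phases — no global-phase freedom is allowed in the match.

The unique candidate consistent with the amplitudes is X(q3).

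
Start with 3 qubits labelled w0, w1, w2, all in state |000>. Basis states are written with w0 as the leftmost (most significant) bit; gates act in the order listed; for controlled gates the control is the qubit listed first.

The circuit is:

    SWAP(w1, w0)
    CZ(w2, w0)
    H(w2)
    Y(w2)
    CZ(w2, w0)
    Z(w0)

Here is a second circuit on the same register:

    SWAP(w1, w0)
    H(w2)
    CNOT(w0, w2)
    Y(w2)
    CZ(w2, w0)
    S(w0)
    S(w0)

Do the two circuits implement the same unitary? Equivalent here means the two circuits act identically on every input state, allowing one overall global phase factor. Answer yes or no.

Yes — the two circuits implement the same unitary up to a global phase.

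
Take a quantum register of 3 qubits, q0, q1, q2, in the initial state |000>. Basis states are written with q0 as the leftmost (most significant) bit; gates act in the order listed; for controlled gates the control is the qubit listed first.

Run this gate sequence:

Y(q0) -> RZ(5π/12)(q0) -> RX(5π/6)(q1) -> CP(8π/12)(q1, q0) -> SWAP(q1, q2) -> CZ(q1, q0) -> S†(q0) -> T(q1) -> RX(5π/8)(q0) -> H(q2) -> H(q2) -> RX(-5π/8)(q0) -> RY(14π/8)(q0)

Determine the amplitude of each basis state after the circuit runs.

The resulting statevector has amplitude -sqrt(6)*sqrt(1/2 - sqrt(2)/4)*exp(5*I*pi/24)*sin(5*pi/16)**2/4 - sqrt(6)*sqrt(1/2 - sqrt(2)/4)*exp(5*I*pi/24)*cos(5*pi/16)**2/4 + sqrt(2)*sqrt(1/2 - sqrt(2)/4)*exp(5*I*pi/24)*cos(5*pi/16)**2/4 + sqrt(2)*sqrt(1/2 - sqrt(2)/4)*exp(5*I*pi/24)*sin(5*pi/16)**2/4 on |000>, sqrt(6)*I*sqrt(1/2 - sqrt(2)/4)*exp(7*I*pi/8)*sin(5*pi/16)**2/4 + sqrt(2)*I*sqrt(1/2 - sqrt(2)/4)*exp(7*I*pi/8)*sin(5*pi/16)**2/4 + sqrt(6)*I*sqrt(1/2 - sqrt(2)/4)*exp(7*I*pi/8)*cos(5*pi/16)**2/4 + sqrt(2)*I*sqrt(1/2 - sqrt(2)/4)*exp(7*I*pi/8)*cos(5*pi/16)**2/4 on |001>, 0 on |010>, 0 on |011>, -sqrt(6)*sqrt(sqrt(2)/4 + 1/2)*exp(5*I*pi/24)*sin(5*pi/16)**2/4 - sqrt(6)*sqrt(sqrt(2)/4 + 1/2)*exp(5*I*pi/24)*cos(5*pi/16)**2/4 + sqrt(2)*sqrt(sqrt(2)/4 + 1/2)*exp(5*I*pi/24)*cos(5*pi/16)**2/4 + sqrt(2)*sqrt(sqrt(2)/4 + 1/2)*exp(5*I*pi/24)*sin(5*pi/16)**2/4 on |100>, sqrt(6)*I*sqrt(sqrt(2)/4 + 1/2)*exp(7*I*pi/8)*sin(5*pi/16)**2/4 + sqrt(2)*I*sqrt(sqrt(2)/4 + 1/2)*exp(7*I*pi/8)*sin(5*pi/16)**2/4 + sqrt(6)*I*sqrt(sqrt(2)/4 + 1/2)*exp(7*I*pi/8)*cos(5*pi/16)**2/4 + sqrt(2)*I*sqrt(sqrt(2)/4 + 1/2)*exp(7*I*pi/8)*cos(5*pi/16)**2/4 on |101>, 0 on |110>, 0 on |111>.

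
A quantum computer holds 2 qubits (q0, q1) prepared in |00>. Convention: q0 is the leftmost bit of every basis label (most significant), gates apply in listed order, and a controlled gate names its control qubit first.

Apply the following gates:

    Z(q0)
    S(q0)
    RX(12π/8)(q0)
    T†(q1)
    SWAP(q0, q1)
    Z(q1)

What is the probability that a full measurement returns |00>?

The probability of measuring |00> is 1/2.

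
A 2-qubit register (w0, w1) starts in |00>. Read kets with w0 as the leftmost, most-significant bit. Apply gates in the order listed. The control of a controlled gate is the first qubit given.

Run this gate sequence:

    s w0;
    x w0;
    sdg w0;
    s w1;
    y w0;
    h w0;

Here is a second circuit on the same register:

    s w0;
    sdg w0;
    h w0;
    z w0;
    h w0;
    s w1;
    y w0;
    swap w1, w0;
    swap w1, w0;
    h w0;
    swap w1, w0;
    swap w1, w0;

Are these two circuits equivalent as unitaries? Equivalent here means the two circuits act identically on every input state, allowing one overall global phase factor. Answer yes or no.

No — the two circuits implement different unitaries, even allowing a global phase.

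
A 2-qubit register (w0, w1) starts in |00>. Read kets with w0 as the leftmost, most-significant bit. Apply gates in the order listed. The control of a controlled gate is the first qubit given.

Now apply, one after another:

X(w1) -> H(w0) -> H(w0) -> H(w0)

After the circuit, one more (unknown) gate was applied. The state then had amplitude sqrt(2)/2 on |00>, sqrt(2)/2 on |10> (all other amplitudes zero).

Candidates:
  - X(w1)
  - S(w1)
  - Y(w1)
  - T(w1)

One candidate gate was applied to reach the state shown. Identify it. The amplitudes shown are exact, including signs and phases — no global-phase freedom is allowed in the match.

The unique candidate consistent with the amplitudes is X(w1).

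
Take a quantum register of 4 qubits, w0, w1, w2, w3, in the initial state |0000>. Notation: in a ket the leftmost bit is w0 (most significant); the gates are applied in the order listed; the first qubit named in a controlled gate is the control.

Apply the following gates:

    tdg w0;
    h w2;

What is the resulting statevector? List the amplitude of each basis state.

The resulting statevector has amplitude sqrt(2)/2 on |0000>, sqrt(2)/2 on |0010>, and 0 on every other basis state.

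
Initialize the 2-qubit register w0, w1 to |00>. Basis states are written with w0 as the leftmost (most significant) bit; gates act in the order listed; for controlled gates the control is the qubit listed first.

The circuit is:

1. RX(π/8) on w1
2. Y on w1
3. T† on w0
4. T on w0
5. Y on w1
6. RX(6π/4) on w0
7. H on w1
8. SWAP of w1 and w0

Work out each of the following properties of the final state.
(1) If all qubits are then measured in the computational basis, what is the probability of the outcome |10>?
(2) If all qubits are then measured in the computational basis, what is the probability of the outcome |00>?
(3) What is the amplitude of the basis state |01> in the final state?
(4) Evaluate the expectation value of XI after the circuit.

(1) Outcome |10> occurs with probability 1/4. Key observation: the block from step 2 through step 5 cancels to the identity and can be dropped.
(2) A full measurement returns |00> with probability 1/4.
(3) The final state's coefficient on |01> equals -sin(pi/16)/2 - I*cos(pi/16)/2.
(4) The expectation value of XI is sqrt(sqrt(2) + 2)/2.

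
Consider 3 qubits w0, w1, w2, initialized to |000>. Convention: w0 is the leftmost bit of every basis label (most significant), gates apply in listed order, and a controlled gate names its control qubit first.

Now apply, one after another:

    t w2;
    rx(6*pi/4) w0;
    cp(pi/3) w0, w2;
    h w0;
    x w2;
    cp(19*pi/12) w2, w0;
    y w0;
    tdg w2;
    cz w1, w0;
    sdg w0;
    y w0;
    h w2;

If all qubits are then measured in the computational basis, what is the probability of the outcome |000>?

Outcome |000> occurs with probability 1/4.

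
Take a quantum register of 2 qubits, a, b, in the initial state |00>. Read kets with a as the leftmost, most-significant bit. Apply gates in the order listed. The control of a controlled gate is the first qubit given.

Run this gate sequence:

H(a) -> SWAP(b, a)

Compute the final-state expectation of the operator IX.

In the final state, IX has expectation 1.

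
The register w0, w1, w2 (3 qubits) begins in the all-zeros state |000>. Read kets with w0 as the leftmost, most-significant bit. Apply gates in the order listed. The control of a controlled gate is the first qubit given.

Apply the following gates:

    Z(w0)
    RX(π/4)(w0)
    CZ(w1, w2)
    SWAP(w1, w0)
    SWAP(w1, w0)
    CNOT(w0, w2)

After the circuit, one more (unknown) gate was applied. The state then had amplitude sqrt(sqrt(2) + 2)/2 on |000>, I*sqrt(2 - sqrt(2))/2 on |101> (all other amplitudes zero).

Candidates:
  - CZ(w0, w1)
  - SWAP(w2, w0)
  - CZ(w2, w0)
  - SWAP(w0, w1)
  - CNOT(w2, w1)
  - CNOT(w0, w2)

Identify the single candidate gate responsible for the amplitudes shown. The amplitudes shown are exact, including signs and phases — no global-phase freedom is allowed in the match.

The applied gate was CZ(w2, w0). Key observation: steps 4-5 multiply out to the identity, so the circuit reduces to the remaining gates.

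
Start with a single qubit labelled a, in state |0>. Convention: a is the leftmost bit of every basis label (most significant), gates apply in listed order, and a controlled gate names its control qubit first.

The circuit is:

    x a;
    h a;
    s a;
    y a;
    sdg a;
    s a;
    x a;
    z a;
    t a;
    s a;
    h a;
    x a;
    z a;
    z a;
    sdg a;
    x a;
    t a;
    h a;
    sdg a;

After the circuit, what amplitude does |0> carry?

The amplitude on |0> is sqrt(2)*(2 + sqrt(2)*I)/4.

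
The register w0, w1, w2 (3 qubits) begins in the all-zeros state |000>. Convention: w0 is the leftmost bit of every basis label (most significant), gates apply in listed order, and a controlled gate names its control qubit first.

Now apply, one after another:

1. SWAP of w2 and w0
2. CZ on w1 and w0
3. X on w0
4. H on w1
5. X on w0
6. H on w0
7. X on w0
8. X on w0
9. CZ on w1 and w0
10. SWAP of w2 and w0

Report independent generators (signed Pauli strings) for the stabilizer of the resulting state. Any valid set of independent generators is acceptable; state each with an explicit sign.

One valid set of independent stabilizer generators is +IXZ, +IZX, +ZII (any independent generating set of the same group is equally correct).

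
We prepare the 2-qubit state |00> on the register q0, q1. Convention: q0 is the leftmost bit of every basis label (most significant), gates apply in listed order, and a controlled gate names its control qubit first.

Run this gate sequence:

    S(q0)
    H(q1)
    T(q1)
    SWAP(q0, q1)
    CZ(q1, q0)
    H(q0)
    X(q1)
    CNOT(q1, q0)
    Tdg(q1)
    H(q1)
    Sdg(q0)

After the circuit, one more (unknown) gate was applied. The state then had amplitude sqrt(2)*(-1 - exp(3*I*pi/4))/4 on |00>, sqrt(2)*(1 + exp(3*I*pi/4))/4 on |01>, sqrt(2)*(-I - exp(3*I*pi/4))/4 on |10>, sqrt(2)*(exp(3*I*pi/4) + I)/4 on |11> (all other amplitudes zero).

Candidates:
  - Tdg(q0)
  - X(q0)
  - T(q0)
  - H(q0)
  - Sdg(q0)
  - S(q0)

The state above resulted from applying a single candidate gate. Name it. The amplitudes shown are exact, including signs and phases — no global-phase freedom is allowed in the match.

It was T(q0) that produced the state shown.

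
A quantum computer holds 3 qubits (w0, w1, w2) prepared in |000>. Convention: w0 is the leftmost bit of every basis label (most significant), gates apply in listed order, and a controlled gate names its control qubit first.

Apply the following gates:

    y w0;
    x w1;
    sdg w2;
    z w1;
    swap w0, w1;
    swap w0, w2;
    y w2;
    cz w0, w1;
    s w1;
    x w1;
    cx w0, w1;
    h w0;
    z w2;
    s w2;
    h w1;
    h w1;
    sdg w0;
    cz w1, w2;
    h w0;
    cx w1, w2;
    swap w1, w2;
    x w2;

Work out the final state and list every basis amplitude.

The final amplitudes are -1/2 - I/2 on |001>, 1/2 - I/2 on |101>, and 0 on every other basis state. Key observation: steps 15-16 multiply out to the identity, so the circuit reduces to the remaining gates.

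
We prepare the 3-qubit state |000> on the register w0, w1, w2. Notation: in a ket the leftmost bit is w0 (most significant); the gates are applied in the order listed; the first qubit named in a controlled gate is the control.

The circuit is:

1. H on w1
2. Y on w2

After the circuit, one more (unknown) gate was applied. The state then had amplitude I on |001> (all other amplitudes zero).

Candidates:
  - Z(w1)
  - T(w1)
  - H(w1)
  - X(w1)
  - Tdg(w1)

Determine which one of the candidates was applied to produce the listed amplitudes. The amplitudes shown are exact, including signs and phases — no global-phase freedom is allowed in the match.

The unique candidate consistent with the amplitudes is H(w1).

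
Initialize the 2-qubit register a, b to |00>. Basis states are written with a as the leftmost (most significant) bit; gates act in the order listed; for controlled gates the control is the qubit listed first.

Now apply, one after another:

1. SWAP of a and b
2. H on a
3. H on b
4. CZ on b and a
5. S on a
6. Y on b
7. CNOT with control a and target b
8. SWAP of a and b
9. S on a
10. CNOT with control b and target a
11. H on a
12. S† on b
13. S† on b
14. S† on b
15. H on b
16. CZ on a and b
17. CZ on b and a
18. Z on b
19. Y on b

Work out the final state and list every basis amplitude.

The resulting statevector has amplitude -I/2 on |00>, 1/2 on |01>, 1/2 on |10>, I/2 on |11>.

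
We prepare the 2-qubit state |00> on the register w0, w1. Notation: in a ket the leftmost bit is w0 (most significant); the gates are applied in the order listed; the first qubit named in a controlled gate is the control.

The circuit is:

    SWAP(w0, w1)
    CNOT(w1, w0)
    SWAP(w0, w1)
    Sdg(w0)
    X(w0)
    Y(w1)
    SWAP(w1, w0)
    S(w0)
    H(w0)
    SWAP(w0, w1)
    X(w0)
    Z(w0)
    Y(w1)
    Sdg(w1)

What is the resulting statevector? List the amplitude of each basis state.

The resulting statevector has amplitude -sqrt(2)*I/2 on |00>, -sqrt(2)/2 on |01>, 0 on |10>, 0 on |11>.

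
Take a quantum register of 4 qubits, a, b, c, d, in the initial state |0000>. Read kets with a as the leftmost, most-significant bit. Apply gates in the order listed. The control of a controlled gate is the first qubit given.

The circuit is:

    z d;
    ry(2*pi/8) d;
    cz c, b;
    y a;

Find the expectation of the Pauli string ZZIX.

The expectation value of ZZIX is -sqrt(2)/2.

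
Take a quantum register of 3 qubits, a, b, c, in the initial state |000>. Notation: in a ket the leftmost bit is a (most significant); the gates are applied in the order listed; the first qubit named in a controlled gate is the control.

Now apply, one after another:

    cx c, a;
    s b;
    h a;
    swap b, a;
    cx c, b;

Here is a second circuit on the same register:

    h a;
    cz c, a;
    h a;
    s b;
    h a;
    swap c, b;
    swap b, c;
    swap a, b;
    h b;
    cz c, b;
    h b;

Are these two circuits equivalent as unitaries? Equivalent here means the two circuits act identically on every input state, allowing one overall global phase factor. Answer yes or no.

Yes — the two circuits implement the same unitary up to a global phase.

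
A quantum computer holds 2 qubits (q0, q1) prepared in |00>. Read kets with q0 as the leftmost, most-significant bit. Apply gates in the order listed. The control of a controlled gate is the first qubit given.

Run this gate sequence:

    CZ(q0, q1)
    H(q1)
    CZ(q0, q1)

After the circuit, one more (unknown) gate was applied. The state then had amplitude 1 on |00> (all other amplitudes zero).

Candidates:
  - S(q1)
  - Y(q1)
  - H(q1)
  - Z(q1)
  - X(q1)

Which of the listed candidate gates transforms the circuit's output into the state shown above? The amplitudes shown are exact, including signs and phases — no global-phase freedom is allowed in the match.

It was H(q1) that produced the state shown.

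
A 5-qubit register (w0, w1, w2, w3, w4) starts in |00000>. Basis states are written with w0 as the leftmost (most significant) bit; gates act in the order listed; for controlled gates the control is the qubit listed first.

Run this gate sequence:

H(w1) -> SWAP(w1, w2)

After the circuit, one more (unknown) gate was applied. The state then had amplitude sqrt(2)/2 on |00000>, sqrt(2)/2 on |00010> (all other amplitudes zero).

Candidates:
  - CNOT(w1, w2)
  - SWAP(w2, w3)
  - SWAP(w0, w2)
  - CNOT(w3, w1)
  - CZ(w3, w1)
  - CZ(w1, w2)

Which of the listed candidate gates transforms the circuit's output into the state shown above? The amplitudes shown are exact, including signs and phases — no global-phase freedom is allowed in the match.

The unique candidate consistent with the amplitudes is SWAP(w2, w3).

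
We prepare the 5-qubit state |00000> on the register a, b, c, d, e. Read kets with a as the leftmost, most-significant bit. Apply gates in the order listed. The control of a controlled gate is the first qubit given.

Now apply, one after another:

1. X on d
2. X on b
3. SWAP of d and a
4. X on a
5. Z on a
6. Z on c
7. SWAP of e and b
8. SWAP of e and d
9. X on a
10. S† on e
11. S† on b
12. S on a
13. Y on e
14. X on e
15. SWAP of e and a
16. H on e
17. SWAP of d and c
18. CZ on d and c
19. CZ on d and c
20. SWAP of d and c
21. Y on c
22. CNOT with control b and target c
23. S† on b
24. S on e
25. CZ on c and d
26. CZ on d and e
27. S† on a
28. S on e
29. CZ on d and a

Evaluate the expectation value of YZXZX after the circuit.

The expectation value of YZXZX is 0. Key observation: the block from step 17 through step 20 cancels to the identity and can be dropped.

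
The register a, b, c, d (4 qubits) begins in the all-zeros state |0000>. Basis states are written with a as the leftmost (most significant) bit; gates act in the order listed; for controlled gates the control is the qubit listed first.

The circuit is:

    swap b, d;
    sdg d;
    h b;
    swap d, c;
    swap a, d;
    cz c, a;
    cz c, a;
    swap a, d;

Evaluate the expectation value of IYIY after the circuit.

The observable IYIY averages to 0.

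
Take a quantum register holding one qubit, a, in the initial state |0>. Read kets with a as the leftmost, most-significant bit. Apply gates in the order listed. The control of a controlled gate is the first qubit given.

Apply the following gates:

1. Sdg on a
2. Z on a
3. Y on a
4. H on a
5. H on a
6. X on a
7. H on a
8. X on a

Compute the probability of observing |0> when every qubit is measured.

The probability of measuring |0> is 1/2.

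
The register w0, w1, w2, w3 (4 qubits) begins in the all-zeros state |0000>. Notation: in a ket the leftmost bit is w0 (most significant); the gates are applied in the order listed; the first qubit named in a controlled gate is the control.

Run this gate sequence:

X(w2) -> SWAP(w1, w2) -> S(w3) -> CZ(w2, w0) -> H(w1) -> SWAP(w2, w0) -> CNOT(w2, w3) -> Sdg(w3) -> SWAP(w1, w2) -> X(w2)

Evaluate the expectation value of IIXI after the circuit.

The observable IIXI averages to -1.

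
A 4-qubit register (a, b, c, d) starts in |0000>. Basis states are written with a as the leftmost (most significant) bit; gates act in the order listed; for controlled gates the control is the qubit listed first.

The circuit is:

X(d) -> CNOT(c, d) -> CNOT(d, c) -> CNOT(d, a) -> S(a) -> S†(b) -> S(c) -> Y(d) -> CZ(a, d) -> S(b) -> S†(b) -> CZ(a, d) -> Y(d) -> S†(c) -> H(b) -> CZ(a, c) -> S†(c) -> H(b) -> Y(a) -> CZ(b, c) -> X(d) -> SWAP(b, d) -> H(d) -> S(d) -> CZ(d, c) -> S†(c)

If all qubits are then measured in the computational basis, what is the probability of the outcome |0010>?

The probability of measuring |0010> is 1/2. Key observation: steps 7-14 multiply out to the identity, so the circuit reduces to the remaining gates.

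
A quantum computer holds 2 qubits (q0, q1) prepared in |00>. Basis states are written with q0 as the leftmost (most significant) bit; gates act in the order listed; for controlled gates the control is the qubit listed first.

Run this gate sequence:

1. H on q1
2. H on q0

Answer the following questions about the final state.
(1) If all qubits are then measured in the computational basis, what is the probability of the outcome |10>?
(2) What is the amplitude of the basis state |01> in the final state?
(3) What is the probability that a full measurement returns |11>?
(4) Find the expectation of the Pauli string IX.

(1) The probability of measuring |10> is 1/4.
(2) The final state's coefficient on |01> equals 1/2.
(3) Outcome |11> occurs with probability 1/4.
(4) The expectation value of IX is 1.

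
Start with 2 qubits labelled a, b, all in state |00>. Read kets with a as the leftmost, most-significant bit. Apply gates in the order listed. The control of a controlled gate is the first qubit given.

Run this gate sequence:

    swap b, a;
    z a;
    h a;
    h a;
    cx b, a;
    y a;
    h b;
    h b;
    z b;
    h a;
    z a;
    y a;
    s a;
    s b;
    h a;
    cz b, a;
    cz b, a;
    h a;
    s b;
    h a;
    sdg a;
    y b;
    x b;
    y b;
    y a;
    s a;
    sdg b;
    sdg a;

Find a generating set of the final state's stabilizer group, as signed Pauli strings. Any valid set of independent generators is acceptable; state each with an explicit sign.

One valid set of independent stabilizer generators is -XI, -IZ (any independent generating set of the same group is equally correct).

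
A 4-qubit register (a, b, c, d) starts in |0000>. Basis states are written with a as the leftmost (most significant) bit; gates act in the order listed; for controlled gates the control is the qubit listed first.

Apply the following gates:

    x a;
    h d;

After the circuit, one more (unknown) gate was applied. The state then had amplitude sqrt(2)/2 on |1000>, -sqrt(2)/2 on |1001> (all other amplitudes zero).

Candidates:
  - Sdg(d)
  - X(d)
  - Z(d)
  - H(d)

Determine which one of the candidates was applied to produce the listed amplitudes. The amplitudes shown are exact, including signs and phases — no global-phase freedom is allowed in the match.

It was Z(d) that produced the state shown.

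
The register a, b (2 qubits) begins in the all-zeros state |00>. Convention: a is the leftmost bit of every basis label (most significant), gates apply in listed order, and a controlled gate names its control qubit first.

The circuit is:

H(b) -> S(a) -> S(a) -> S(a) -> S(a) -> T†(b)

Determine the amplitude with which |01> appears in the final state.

The amplitude on |01> is -sqrt(2)*exp(3*I*pi/4)/2.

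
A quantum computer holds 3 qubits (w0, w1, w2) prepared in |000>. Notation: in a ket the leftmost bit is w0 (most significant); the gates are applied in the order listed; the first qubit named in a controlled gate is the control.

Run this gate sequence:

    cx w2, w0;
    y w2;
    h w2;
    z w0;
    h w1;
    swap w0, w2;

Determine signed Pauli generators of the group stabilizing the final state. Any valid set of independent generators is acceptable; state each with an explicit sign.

The final state is stabilized by the group generated by -XII, +IXI, +IIZ; other independent generating sets are equally valid.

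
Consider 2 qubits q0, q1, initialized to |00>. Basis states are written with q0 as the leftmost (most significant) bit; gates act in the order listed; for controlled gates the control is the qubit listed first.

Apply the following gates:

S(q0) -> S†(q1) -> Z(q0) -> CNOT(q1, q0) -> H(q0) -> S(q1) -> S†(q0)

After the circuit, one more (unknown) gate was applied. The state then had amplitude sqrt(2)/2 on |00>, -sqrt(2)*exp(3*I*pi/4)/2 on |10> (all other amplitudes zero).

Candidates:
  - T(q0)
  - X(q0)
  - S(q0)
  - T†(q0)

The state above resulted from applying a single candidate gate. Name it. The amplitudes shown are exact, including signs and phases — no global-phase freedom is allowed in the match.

It was T(q0) that produced the state shown.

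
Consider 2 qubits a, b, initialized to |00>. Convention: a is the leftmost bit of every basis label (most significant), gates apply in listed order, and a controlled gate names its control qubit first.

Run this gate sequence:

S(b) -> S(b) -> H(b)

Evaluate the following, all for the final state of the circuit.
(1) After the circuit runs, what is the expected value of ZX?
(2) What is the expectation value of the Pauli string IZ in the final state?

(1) In the final state, ZX has expectation 1.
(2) The observable IZ averages to 0.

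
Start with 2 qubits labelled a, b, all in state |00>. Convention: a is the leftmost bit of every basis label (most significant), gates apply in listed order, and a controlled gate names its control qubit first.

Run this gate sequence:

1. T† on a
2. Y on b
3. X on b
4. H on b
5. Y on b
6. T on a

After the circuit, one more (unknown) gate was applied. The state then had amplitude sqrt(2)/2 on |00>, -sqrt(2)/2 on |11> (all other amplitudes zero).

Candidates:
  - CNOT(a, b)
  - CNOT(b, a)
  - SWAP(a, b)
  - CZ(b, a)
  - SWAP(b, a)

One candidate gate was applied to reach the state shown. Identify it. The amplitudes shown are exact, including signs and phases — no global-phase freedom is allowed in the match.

The applied gate was CNOT(b, a).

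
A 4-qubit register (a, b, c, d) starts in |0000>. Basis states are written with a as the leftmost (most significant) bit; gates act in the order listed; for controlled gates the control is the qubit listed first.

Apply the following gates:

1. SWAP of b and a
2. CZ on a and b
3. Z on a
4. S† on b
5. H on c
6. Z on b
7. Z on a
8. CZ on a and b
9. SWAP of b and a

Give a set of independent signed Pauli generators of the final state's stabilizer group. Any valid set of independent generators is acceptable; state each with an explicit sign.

The stabilizer group can be generated by +IIXI, +ZIII, +IZII, +IIIZ, among other valid generating sets.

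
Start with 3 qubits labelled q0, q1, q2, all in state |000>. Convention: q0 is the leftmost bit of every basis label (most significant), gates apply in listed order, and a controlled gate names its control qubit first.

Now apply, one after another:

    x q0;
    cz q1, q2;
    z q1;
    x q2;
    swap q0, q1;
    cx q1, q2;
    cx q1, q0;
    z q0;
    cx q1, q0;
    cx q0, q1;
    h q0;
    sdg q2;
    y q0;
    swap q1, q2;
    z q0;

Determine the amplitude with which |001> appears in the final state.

|001> carries amplitude sqrt(2)*I/2 in the final state.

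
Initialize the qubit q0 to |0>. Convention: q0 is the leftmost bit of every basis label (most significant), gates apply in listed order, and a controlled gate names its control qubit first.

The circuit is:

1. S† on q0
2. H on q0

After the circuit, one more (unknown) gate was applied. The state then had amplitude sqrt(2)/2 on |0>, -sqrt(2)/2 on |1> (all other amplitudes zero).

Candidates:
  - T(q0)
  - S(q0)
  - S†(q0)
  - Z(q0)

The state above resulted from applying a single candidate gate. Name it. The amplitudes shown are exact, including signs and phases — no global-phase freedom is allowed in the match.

The unique candidate consistent with the amplitudes is Z(q0).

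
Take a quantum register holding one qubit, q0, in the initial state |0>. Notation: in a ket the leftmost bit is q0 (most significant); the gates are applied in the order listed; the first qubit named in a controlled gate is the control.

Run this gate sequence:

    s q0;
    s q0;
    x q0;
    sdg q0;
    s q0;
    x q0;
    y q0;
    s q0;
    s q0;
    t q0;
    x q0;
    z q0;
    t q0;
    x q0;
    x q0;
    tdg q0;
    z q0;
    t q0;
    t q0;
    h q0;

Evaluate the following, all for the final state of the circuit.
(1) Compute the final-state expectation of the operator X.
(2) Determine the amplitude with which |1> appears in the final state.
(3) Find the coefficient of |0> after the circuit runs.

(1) The expectation value of X is 1. Key observation: steps 12-17 multiply out to the identity, so the circuit reduces to the remaining gates.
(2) |1> carries amplitude -sqrt(2)*exp(3*I*pi/4)/2 in the final state.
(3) |0> carries amplitude -sqrt(2)*exp(3*I*pi/4)/2 in the final state.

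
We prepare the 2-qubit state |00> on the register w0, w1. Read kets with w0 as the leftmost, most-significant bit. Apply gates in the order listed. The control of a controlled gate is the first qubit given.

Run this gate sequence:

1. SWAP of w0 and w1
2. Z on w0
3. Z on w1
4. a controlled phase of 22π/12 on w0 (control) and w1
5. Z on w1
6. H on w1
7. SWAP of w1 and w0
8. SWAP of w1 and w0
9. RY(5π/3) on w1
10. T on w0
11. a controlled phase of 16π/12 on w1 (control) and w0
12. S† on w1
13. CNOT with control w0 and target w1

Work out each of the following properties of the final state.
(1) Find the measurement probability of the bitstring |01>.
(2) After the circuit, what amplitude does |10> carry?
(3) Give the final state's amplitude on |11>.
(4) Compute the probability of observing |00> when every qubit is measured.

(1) The probability of measuring |01> is 1/2 - sqrt(3)/4. Key observation: the block from step 7 through step 8 cancels to the identity and can be dropped.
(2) |10> carries amplitude 0 in the final state.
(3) The final state's coefficient on |11> equals 0.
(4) The probability of measuring |00> is sqrt(3)/4 + 1/2.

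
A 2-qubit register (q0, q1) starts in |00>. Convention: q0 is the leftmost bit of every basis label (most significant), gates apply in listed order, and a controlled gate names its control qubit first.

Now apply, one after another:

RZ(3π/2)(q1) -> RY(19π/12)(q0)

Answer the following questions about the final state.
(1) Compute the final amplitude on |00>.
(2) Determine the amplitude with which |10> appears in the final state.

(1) The amplitude on |00> is (sqrt(6 - 3*sqrt(2))/4 + sqrt(sqrt(2) + 2)/4)*exp(I*pi/4).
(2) |10> carries amplitude (-sqrt(3*sqrt(2) + 6)/4 + sqrt(2 - sqrt(2))/4)*exp(I*pi/4) in the final state.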